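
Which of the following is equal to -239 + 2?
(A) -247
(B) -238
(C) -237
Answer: C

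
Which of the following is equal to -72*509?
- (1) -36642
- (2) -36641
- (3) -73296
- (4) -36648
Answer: 4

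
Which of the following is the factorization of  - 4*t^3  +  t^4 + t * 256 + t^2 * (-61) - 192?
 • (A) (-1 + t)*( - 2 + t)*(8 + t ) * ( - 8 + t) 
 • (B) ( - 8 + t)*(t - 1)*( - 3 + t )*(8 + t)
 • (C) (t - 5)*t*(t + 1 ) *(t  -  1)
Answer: B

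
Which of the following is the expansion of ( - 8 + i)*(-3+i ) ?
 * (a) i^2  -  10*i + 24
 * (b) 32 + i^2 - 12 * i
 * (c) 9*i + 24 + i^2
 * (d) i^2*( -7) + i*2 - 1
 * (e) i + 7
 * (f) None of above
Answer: f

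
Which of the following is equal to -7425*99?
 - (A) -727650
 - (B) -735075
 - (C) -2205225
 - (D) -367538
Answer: B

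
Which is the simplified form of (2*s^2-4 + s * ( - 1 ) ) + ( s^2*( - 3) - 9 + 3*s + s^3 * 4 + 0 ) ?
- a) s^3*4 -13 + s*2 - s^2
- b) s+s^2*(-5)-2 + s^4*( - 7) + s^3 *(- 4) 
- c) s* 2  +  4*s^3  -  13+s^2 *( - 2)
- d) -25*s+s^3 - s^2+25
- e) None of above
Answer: a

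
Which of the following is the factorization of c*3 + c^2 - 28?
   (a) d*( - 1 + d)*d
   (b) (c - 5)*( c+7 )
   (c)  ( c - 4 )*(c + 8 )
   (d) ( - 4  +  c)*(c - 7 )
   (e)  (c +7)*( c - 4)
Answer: e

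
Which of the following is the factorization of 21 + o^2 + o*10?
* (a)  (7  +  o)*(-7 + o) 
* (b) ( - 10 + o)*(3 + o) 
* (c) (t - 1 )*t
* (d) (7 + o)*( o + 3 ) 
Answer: d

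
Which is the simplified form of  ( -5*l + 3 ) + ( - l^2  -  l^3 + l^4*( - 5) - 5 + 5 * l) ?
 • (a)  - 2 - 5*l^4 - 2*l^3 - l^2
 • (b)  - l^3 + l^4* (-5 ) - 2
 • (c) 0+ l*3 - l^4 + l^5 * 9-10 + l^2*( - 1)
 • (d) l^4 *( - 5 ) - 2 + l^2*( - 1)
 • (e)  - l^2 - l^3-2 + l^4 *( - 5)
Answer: e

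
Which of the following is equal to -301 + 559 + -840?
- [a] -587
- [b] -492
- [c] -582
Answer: c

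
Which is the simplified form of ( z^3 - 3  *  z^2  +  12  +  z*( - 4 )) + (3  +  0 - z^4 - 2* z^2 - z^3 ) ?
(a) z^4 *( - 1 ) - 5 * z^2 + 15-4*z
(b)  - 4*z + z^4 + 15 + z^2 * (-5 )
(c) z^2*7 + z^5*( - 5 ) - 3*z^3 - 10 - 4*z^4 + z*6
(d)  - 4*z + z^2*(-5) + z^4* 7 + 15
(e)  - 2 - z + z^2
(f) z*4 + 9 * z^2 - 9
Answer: a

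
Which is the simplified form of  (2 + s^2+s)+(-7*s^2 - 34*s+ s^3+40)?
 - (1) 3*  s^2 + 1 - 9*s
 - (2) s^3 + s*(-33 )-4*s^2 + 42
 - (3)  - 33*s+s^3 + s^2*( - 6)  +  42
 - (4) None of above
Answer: 3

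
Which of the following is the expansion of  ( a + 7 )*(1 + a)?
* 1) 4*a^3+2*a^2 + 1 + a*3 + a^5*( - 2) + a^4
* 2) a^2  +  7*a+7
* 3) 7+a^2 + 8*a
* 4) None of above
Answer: 3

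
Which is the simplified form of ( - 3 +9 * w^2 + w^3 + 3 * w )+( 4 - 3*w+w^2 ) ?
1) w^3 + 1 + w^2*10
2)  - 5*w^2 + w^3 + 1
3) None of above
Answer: 1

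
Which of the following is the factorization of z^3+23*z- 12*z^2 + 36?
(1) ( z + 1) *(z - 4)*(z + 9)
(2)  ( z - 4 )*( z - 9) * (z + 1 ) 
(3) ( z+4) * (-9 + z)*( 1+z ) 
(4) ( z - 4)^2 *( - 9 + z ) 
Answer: 2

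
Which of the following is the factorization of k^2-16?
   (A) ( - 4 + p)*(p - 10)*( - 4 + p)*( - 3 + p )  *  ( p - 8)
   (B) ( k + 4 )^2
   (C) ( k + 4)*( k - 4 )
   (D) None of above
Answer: C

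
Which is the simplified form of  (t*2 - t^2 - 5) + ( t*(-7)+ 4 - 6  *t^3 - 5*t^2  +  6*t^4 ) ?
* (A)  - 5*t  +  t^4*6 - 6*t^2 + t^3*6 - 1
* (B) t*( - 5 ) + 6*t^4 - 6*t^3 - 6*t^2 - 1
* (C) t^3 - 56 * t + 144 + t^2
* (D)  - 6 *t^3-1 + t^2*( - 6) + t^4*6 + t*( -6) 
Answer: B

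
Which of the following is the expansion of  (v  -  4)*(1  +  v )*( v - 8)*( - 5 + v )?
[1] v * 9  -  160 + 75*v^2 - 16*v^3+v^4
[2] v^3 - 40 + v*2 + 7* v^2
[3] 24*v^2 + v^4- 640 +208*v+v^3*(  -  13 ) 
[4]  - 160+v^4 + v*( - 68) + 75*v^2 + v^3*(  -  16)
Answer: 4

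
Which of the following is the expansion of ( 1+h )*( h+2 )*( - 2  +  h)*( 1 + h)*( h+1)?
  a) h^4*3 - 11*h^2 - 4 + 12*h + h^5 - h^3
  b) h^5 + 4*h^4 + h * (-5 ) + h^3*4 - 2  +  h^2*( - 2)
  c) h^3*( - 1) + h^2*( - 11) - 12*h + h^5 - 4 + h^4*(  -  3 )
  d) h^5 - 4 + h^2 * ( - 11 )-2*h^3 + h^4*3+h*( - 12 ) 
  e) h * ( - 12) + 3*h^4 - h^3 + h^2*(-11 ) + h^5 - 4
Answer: e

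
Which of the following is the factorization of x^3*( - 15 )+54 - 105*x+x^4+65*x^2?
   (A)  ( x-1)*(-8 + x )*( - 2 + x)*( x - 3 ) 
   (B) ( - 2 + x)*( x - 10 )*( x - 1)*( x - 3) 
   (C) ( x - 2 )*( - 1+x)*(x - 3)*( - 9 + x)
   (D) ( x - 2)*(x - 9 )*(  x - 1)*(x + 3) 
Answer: C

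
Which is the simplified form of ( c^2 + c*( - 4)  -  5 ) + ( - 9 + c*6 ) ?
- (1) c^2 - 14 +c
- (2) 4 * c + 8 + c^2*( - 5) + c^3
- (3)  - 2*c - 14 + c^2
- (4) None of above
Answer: 4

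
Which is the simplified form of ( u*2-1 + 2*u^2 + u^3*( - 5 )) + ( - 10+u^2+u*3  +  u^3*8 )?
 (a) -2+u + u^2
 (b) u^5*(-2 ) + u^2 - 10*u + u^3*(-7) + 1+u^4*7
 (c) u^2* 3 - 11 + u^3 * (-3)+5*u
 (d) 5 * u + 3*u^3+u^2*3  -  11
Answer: d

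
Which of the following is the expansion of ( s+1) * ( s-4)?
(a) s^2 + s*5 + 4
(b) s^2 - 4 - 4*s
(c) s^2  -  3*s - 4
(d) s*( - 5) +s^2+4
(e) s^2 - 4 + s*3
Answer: c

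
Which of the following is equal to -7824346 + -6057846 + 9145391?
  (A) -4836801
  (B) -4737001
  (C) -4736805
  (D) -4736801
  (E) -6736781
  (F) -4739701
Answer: D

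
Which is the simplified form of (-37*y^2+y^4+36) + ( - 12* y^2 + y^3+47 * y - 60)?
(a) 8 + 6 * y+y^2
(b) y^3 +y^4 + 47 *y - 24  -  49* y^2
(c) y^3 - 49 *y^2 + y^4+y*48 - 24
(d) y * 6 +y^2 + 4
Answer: b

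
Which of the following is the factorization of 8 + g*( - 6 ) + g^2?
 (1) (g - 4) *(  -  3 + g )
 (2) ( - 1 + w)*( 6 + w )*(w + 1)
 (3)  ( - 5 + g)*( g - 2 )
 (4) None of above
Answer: 4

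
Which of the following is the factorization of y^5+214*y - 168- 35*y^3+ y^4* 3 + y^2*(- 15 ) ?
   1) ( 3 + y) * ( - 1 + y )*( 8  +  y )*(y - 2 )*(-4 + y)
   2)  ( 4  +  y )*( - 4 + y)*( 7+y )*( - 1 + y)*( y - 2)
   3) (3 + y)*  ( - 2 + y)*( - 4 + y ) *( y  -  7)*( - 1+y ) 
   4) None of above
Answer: 4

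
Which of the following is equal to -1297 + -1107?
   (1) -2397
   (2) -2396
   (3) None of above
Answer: 3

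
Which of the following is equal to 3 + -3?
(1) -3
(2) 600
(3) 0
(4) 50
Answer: 3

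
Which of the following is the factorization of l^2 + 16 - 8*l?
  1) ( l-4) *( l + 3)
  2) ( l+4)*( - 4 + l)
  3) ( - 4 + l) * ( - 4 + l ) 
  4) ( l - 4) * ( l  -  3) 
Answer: 3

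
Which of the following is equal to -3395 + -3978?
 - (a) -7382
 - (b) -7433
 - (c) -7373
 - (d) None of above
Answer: c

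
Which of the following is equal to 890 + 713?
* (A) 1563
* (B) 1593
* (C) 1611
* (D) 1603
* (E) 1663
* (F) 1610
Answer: D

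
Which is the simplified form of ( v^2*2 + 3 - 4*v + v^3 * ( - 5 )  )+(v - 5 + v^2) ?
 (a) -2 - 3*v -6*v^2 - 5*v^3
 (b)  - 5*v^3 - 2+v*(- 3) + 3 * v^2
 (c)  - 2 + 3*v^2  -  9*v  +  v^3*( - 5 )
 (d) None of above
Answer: b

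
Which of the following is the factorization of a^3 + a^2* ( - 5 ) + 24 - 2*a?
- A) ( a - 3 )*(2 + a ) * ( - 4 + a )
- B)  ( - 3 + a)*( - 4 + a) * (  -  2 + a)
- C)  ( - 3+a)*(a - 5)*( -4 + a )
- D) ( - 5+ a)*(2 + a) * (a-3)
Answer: A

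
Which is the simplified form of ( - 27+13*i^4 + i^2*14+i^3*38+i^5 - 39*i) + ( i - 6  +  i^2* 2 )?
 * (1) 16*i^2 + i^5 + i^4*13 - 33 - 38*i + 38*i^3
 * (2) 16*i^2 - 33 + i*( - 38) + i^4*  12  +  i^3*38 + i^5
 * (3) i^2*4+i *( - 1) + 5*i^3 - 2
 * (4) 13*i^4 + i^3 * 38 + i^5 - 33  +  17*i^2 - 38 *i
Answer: 1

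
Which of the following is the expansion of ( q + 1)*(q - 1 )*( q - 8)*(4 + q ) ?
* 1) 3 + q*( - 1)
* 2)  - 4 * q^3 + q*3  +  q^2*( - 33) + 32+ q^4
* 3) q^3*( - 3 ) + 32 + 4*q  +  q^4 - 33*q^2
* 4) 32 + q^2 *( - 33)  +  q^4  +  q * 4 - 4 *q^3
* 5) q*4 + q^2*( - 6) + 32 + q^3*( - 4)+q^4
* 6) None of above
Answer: 4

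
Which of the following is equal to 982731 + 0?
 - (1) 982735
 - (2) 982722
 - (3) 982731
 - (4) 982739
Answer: 3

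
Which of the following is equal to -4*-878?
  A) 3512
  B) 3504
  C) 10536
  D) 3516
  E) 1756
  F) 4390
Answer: A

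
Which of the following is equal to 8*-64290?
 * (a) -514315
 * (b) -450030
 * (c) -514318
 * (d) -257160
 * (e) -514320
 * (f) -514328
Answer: e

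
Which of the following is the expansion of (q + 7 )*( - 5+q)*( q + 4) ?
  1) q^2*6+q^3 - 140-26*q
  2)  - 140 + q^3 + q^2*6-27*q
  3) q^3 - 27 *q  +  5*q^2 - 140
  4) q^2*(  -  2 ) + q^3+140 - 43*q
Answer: 2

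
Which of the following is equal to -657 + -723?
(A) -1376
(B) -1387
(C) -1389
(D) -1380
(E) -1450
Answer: D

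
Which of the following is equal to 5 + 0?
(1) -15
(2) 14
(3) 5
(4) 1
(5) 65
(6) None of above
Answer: 3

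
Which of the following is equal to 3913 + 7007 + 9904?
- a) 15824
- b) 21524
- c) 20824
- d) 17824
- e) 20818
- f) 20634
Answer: c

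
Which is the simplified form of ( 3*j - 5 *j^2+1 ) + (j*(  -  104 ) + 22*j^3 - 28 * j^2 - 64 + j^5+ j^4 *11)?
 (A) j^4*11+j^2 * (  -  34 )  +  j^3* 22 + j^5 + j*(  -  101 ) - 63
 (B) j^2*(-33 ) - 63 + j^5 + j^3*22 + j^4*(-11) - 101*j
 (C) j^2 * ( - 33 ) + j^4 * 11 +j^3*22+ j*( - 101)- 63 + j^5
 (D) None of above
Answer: C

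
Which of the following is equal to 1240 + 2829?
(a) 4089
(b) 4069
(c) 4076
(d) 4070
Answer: b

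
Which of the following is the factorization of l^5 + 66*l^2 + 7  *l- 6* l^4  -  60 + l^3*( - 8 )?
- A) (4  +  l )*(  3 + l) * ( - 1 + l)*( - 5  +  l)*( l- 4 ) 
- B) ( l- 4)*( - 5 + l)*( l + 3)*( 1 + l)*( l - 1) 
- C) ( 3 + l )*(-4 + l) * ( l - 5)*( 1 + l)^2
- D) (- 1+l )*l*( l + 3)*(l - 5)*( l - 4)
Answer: B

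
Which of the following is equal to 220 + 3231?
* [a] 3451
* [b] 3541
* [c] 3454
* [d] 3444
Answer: a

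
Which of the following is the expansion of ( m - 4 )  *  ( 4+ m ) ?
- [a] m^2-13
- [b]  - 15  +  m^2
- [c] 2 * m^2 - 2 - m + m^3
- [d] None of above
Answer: d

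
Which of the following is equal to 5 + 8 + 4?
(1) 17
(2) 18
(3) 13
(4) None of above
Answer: 1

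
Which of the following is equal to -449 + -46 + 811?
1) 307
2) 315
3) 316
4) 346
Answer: 3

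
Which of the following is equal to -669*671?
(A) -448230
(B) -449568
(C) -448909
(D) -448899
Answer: D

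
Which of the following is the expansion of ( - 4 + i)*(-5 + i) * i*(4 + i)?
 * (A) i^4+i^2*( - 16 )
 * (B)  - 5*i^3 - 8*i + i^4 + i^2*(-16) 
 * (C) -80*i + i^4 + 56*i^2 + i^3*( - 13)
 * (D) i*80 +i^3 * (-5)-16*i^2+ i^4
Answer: D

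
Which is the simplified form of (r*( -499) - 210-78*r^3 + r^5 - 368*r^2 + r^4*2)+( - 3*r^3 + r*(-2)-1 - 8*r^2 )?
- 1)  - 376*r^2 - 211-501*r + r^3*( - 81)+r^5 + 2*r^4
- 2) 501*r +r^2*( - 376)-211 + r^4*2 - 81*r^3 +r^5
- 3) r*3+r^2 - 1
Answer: 1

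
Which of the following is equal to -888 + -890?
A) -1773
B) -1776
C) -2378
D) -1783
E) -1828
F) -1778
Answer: F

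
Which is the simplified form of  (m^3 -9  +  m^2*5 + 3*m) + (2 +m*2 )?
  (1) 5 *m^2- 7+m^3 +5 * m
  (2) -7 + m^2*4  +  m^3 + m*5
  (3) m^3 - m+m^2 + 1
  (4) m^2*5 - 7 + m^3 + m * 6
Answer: 1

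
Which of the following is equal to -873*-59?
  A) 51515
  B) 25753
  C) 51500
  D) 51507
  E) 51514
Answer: D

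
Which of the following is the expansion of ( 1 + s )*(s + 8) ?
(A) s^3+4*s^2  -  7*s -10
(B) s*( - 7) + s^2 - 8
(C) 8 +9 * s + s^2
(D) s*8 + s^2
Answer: C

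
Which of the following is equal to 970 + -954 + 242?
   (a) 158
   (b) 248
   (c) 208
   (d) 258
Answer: d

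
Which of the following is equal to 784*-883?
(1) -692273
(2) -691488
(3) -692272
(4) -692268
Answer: 3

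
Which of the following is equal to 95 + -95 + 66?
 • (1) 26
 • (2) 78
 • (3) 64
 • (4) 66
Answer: 4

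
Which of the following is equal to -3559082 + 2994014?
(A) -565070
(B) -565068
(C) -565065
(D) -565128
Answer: B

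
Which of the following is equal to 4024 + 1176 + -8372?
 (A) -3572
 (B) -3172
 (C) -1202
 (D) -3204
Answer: B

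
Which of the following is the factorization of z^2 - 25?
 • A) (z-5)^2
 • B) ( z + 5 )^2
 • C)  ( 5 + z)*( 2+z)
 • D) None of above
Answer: D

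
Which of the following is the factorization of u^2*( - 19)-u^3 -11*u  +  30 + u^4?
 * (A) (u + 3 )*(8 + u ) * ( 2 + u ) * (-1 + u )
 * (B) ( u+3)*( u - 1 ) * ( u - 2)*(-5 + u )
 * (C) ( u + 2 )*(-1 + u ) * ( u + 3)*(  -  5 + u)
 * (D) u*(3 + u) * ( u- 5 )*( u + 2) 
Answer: C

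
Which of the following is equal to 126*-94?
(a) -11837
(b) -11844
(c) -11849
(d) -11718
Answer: b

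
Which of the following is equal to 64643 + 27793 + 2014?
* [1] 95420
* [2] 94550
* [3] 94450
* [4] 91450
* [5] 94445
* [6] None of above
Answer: 3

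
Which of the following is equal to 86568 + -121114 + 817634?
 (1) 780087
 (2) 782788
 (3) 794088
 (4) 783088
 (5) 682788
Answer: 4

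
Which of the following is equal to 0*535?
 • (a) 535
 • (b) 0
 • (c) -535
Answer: b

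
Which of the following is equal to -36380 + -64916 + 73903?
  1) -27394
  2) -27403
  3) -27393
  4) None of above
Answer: 3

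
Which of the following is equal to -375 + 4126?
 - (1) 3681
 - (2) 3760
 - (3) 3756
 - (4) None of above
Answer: 4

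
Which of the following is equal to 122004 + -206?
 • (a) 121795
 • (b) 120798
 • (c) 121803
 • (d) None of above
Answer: d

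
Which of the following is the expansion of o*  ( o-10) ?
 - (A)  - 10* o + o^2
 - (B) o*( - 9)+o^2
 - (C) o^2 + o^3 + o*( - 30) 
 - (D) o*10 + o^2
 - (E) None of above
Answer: A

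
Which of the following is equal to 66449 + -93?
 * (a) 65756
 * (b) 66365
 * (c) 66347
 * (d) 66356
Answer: d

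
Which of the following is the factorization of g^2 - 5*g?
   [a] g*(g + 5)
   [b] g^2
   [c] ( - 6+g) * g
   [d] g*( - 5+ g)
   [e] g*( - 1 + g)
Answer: d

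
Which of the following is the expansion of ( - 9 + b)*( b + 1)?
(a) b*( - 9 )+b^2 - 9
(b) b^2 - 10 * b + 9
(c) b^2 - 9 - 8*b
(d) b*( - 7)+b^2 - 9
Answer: c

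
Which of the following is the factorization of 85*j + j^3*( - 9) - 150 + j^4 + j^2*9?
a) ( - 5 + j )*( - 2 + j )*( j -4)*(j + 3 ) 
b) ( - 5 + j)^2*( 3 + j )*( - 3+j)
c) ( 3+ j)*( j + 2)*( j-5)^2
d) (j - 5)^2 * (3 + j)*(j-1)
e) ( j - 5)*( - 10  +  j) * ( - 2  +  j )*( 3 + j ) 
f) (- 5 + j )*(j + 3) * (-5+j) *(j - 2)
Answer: f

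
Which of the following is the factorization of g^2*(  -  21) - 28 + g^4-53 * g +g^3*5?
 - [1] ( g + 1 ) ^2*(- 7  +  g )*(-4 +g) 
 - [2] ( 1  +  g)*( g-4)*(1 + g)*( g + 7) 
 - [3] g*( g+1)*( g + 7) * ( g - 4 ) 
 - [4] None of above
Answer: 2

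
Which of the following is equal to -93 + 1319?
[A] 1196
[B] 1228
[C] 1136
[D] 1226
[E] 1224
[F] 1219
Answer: D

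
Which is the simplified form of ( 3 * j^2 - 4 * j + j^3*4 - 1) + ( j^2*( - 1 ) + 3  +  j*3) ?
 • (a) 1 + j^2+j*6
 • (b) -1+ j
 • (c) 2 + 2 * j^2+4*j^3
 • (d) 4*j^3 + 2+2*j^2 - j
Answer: d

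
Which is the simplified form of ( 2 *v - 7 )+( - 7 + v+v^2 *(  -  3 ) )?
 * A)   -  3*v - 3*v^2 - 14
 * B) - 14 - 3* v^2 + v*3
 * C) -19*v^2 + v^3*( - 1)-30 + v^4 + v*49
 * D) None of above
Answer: B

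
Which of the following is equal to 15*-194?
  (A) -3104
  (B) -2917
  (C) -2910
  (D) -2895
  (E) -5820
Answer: C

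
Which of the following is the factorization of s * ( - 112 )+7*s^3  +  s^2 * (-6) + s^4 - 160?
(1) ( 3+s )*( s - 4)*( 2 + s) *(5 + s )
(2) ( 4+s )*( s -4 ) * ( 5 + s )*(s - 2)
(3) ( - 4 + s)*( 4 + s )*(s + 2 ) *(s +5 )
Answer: 3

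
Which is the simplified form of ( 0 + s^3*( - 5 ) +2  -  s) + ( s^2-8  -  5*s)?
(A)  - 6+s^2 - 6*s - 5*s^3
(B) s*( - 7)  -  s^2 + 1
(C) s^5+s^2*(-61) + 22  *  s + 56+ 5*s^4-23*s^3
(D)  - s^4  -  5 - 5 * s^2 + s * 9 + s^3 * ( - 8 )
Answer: A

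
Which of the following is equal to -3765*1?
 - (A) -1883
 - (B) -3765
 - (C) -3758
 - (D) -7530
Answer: B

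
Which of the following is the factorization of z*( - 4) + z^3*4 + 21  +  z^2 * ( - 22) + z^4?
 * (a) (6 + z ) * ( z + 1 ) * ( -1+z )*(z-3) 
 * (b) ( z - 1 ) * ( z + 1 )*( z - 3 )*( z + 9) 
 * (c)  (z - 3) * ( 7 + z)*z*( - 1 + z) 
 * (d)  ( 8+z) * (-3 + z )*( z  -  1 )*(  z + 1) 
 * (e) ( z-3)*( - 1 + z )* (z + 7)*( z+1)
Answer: e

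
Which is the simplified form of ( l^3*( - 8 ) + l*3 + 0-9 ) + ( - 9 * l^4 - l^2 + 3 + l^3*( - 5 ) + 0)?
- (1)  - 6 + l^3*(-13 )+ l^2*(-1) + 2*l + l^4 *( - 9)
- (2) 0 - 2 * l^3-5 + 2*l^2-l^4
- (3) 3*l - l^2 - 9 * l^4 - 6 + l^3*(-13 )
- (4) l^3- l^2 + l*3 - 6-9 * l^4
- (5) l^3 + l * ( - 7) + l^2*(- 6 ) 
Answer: 3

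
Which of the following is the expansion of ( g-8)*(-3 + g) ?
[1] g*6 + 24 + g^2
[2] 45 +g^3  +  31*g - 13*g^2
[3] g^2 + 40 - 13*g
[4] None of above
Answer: 4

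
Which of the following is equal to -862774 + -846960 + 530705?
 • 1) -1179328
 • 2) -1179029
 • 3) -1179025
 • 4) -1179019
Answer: 2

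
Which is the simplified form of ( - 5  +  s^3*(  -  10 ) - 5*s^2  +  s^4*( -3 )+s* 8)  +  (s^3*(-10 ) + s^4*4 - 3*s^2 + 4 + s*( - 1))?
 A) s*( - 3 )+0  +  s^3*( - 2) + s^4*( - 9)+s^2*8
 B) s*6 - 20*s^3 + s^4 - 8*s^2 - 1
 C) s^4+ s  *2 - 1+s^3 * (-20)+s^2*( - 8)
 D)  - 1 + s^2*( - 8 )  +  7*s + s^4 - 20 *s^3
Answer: D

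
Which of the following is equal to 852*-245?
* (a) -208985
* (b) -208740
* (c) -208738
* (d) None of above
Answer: b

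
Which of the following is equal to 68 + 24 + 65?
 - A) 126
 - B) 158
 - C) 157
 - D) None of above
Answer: C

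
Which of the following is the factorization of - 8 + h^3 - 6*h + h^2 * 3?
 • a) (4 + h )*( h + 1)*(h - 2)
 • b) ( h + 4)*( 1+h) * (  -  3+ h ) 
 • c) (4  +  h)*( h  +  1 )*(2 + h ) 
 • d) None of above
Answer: a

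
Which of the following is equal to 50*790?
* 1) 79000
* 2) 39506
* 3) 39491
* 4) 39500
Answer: 4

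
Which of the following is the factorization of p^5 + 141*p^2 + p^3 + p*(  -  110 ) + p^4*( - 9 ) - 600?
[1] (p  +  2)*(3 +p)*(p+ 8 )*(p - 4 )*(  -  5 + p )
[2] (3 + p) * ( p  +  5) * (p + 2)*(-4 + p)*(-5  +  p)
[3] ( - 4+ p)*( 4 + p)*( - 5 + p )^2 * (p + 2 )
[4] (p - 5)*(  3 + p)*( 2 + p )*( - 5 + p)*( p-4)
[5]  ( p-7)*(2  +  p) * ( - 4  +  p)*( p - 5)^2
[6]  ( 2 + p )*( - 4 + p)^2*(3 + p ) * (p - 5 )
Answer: 4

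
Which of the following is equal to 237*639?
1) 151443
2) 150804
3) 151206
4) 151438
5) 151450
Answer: 1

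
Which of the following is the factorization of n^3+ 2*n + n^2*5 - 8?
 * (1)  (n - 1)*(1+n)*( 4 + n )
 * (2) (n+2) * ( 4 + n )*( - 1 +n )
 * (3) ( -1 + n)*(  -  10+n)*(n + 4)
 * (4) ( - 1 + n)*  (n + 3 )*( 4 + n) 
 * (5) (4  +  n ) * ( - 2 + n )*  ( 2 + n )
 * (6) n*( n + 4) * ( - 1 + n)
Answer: 2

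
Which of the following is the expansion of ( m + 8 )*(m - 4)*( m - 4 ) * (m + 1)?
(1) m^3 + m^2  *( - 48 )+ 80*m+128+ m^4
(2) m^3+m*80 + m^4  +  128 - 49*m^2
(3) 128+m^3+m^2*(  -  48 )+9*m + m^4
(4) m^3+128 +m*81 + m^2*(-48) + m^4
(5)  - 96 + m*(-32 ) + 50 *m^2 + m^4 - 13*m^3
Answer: 1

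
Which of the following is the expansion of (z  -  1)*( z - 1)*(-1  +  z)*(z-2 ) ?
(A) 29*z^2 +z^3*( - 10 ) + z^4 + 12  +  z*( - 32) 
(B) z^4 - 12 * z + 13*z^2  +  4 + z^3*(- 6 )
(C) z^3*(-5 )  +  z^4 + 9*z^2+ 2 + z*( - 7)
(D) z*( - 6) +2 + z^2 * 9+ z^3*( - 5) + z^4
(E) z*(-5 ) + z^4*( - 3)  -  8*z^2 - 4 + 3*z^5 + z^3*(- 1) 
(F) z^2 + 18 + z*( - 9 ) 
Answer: C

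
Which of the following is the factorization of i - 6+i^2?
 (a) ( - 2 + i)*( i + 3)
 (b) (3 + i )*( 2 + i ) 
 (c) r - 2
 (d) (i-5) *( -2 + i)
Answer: a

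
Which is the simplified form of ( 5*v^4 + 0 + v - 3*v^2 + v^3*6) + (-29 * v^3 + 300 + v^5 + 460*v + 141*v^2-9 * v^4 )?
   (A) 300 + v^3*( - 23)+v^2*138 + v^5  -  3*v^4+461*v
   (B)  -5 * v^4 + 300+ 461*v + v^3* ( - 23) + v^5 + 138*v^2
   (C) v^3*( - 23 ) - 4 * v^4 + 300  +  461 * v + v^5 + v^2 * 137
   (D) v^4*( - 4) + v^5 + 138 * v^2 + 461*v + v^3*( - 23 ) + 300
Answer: D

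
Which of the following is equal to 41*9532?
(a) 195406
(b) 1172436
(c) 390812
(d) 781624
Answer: c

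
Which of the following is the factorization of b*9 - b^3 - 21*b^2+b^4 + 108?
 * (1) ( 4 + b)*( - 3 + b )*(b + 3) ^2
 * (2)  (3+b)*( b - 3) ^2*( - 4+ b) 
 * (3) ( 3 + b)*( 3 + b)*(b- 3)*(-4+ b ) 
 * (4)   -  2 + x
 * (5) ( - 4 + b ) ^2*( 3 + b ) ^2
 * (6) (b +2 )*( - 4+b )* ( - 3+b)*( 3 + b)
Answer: 3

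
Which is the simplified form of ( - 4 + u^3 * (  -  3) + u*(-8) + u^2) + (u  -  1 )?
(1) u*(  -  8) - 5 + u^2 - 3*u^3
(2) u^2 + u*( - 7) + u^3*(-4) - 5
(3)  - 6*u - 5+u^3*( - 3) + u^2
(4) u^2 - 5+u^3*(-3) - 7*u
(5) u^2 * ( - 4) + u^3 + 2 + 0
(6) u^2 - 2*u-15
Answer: 4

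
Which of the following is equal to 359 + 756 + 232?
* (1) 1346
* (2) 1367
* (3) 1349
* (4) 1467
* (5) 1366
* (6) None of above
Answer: 6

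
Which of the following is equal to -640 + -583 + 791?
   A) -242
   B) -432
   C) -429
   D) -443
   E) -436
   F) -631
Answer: B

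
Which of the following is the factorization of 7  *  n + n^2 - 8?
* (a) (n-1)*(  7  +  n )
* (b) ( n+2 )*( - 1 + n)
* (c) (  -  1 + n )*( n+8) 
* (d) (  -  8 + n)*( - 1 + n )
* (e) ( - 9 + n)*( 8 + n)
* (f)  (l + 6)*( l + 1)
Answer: c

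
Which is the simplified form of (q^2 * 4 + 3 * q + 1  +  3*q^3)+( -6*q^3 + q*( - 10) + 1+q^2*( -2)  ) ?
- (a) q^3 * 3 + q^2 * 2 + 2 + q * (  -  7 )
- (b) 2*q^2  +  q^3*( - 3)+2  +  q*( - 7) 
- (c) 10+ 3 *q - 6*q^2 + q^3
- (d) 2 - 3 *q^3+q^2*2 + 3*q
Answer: b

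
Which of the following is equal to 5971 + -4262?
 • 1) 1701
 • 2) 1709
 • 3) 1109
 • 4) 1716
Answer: 2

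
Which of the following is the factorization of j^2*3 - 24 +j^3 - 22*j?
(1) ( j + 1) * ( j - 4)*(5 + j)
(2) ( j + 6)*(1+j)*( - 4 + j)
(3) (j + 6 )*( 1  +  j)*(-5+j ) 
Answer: 2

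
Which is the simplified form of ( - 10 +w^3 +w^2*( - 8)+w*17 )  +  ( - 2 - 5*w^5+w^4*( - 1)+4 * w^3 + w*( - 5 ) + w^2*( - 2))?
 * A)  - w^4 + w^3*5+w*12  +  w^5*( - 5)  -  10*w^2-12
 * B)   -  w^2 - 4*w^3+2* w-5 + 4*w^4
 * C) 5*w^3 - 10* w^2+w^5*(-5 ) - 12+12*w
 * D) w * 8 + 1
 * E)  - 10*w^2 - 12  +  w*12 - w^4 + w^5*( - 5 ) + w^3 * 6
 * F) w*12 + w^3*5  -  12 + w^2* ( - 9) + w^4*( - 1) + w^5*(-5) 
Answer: A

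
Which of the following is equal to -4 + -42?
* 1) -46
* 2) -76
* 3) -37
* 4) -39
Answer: 1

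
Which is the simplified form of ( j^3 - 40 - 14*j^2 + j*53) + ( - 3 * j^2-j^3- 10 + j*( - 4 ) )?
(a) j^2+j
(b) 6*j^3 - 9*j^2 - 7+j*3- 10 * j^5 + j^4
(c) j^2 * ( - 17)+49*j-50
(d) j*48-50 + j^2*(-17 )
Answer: c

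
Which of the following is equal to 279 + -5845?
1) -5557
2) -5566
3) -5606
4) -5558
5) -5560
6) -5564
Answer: 2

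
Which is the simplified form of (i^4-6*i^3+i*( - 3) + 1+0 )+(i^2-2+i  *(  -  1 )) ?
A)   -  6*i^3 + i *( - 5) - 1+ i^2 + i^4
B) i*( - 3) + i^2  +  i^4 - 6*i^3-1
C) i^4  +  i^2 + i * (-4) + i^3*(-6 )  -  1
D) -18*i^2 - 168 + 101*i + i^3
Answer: C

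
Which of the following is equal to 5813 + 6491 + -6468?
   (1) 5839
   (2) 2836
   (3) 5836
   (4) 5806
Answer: 3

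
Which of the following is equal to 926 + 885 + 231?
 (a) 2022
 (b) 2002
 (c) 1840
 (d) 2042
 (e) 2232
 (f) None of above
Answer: d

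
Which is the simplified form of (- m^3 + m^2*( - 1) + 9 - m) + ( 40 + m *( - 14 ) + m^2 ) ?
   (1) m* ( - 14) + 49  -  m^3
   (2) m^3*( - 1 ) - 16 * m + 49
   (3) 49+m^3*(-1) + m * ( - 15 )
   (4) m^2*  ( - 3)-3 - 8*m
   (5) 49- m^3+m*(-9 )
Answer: 3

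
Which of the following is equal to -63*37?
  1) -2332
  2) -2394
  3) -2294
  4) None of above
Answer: 4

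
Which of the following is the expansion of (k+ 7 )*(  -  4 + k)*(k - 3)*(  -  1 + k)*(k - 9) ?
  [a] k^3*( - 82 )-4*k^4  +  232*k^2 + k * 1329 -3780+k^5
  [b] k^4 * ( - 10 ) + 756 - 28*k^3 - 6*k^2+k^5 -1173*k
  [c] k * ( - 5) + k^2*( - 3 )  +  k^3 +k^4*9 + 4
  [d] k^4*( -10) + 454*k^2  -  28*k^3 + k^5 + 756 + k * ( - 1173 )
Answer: d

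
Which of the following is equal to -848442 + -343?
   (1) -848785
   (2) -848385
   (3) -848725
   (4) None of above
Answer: 1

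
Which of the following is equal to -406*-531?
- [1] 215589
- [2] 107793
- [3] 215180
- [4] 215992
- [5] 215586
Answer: 5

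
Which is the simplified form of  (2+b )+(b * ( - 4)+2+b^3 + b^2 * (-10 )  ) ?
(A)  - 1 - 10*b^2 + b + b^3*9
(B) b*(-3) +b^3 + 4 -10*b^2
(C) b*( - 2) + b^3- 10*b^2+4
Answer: B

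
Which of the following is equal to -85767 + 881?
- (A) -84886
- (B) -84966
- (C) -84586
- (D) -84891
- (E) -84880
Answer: A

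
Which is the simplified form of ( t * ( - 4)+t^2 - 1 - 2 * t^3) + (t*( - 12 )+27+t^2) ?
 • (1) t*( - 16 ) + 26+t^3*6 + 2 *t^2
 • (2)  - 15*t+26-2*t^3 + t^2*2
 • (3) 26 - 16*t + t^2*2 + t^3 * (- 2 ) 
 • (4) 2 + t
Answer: 3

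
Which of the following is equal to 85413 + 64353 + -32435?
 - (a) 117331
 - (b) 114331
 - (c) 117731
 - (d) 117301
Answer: a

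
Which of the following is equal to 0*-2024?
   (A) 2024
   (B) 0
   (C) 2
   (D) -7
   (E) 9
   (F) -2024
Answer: B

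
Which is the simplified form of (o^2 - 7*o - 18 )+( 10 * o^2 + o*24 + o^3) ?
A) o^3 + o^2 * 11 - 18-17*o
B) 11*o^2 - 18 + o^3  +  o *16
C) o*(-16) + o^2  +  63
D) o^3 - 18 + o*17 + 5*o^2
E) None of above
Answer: E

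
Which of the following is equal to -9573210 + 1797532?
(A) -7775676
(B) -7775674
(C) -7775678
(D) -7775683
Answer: C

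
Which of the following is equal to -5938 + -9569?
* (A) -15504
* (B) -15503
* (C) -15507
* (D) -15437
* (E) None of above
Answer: C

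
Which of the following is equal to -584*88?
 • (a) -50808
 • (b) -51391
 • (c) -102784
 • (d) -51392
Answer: d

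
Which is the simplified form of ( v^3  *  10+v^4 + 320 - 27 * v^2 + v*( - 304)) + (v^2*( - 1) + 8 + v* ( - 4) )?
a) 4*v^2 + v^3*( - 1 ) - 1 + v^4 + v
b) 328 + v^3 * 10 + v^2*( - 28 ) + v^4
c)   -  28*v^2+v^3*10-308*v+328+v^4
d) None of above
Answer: c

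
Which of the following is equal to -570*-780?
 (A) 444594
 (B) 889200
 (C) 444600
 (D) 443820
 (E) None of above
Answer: C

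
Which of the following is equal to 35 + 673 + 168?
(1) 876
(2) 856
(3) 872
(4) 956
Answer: 1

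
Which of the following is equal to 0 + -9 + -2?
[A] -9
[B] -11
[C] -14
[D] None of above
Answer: B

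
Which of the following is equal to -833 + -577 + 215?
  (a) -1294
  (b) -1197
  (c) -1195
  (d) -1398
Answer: c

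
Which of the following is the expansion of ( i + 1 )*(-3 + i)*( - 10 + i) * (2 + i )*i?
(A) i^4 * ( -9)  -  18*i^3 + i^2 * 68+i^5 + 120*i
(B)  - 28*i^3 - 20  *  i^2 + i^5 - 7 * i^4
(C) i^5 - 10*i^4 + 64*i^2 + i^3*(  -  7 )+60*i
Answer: C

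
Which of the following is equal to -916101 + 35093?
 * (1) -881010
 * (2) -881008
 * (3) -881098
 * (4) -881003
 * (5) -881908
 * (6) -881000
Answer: 2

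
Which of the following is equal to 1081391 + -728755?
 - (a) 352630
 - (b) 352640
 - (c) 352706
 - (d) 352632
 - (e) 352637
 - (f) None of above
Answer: f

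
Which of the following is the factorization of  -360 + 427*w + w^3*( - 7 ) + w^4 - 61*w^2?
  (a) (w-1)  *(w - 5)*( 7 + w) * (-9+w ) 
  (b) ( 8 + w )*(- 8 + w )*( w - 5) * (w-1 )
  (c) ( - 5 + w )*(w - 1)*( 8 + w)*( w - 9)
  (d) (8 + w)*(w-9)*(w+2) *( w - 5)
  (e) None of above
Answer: c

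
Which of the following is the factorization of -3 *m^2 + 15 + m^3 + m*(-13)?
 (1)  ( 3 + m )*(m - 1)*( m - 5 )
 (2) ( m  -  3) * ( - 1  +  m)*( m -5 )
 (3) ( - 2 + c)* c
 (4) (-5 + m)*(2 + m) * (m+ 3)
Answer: 1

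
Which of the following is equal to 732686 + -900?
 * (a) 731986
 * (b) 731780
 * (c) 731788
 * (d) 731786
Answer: d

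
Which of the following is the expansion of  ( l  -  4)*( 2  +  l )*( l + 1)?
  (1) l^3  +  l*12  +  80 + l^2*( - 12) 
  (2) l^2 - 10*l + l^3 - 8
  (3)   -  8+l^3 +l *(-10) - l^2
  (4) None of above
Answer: 3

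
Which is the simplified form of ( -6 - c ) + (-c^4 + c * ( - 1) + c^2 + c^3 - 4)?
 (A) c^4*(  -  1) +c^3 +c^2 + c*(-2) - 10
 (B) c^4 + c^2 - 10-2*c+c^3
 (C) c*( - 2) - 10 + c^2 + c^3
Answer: A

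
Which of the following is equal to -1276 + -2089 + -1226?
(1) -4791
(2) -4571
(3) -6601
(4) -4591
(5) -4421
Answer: 4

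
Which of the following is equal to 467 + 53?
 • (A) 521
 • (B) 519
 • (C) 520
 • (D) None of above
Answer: C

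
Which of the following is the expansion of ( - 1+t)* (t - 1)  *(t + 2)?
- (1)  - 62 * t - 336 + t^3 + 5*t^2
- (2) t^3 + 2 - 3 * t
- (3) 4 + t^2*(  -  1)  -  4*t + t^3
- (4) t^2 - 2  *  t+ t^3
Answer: 2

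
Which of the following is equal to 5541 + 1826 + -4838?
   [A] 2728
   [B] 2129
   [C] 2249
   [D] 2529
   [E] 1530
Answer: D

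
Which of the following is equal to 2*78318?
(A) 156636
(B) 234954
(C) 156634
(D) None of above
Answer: A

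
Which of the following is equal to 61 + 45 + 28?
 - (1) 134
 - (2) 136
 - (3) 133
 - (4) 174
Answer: 1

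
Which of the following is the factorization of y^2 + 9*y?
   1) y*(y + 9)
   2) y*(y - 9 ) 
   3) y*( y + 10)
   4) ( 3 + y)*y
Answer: 1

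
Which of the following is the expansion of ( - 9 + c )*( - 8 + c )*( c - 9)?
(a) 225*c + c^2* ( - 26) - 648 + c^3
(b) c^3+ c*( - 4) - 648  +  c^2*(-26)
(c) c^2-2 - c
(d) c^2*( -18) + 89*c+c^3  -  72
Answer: a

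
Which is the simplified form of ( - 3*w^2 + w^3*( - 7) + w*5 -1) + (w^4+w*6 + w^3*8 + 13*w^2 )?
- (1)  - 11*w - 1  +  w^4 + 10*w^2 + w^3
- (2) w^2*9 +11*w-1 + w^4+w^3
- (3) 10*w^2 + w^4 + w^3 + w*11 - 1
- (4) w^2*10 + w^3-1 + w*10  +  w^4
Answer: 3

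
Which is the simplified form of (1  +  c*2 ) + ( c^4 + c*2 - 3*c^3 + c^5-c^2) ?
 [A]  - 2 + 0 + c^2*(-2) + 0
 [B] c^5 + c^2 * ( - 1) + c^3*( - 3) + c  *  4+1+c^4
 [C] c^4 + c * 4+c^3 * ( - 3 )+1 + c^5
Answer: B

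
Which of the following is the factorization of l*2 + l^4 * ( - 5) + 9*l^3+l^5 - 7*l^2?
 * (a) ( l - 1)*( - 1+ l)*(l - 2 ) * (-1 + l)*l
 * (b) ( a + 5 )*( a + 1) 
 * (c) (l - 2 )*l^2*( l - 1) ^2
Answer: a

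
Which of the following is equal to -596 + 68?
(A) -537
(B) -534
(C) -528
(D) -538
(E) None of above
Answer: C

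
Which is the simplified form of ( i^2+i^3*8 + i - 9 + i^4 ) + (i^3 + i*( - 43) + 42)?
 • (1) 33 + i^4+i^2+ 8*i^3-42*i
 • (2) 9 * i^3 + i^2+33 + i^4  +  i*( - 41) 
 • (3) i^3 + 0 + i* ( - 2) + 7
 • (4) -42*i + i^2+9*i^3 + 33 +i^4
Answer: 4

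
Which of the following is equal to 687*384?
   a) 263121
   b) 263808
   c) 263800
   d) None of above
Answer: b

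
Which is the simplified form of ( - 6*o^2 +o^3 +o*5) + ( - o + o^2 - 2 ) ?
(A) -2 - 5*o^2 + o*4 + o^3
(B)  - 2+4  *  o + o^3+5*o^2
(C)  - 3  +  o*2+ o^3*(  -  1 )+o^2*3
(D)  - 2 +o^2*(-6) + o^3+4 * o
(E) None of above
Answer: A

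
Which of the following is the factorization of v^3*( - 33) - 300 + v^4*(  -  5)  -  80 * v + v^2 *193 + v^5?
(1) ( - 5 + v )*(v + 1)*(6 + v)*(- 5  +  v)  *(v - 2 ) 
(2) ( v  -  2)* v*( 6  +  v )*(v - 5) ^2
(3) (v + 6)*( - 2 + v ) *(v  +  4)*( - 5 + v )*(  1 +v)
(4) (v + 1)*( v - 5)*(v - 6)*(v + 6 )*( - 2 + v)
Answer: 1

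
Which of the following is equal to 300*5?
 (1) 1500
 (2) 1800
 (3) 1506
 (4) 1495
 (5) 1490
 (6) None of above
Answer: 1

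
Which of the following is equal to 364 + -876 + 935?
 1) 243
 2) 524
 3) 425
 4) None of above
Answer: 4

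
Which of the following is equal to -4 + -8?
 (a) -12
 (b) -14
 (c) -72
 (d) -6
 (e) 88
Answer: a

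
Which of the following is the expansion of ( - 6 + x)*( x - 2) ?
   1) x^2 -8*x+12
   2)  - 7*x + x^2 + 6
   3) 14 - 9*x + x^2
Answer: 1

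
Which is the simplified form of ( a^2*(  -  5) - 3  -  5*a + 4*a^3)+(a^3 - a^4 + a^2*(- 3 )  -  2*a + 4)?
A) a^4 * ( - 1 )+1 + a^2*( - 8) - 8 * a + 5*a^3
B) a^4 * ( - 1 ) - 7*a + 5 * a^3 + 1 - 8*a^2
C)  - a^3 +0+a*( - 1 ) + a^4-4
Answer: B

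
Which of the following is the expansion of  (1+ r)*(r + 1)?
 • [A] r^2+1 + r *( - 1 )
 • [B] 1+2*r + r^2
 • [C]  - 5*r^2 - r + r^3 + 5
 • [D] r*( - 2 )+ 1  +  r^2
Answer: B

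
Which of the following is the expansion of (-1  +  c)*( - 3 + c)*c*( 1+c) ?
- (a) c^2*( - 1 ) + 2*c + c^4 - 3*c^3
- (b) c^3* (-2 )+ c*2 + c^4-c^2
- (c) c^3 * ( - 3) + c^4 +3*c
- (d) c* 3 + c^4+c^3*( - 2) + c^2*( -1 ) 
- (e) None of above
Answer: e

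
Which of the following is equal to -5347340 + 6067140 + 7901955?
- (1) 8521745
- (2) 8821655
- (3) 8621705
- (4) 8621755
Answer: 4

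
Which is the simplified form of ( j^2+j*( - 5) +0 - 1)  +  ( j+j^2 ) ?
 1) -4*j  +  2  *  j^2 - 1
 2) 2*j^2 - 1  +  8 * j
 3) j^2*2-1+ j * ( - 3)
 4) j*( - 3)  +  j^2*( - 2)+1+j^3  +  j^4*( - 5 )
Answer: 1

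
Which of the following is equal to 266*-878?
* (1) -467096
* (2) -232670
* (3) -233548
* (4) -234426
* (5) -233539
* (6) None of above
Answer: 3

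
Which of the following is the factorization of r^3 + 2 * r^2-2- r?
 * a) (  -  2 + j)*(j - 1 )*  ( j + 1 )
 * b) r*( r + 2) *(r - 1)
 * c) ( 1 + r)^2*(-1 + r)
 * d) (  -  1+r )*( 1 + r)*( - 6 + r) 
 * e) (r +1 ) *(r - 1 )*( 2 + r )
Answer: e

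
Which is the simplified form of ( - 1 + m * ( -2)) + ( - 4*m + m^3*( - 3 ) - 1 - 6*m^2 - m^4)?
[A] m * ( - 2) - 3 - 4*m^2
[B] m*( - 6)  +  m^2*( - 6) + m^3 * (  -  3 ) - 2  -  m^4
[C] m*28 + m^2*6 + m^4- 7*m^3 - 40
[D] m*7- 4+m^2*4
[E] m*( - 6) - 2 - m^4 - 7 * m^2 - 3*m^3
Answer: B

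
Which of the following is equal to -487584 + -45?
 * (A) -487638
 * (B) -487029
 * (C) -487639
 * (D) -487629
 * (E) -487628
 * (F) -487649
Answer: D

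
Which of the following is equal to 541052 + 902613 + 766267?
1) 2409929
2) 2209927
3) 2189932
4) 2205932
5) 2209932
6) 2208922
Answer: 5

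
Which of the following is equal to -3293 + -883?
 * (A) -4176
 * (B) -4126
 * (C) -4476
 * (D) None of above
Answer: A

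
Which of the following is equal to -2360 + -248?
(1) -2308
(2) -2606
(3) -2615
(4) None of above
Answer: 4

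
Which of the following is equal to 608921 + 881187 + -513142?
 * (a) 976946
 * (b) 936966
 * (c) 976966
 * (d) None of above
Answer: c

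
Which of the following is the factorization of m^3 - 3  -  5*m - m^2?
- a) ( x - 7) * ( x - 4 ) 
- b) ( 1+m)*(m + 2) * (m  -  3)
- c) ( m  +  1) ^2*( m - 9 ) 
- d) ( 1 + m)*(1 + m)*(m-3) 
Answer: d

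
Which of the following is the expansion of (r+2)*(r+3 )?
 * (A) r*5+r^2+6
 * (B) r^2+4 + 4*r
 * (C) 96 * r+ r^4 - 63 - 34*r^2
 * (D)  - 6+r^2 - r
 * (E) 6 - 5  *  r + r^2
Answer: A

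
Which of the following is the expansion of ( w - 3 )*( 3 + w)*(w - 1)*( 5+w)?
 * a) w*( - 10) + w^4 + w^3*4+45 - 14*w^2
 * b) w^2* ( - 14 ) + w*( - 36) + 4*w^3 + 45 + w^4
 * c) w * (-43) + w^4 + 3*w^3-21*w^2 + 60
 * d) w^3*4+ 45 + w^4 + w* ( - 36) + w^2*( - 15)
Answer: b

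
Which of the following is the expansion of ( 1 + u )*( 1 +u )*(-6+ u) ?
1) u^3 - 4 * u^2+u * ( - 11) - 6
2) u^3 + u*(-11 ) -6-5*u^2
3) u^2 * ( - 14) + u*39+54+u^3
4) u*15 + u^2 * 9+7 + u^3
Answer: 1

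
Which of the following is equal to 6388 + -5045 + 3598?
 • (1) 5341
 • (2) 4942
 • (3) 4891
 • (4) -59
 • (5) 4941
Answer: 5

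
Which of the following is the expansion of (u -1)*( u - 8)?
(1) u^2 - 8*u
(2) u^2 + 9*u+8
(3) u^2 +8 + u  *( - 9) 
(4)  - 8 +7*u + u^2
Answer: 3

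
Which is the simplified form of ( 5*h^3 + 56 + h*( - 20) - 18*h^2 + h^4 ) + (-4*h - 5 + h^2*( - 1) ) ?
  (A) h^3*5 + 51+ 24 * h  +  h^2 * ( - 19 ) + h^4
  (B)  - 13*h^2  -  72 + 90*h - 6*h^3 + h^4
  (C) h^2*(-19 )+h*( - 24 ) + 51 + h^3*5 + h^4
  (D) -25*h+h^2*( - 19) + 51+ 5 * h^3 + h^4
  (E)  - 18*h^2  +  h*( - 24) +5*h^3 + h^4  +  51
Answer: C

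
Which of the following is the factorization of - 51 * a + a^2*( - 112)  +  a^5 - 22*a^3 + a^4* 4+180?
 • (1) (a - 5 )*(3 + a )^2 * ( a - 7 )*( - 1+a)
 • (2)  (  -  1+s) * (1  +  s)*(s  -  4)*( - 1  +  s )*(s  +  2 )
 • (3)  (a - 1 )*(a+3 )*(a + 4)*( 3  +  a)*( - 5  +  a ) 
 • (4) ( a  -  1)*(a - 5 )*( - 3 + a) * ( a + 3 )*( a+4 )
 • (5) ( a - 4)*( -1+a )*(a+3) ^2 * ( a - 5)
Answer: 3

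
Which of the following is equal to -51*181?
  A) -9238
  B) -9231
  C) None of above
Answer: B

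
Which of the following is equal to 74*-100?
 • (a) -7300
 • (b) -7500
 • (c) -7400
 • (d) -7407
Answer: c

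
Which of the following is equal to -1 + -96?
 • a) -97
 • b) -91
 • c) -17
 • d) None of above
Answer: a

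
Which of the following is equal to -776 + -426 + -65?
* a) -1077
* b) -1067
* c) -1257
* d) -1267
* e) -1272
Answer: d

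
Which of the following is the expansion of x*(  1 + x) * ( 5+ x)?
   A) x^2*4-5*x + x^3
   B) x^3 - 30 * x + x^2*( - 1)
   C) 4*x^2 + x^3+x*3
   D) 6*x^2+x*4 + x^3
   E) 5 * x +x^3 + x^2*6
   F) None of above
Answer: E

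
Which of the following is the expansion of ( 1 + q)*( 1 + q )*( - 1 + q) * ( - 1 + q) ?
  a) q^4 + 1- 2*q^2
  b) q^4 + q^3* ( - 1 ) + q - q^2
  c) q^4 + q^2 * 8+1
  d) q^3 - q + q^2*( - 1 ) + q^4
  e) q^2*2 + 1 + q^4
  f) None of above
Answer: a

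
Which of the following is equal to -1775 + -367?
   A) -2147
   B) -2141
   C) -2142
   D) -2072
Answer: C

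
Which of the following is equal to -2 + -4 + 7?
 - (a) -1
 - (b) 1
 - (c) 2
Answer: b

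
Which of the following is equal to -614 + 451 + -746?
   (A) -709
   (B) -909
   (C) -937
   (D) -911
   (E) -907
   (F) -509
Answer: B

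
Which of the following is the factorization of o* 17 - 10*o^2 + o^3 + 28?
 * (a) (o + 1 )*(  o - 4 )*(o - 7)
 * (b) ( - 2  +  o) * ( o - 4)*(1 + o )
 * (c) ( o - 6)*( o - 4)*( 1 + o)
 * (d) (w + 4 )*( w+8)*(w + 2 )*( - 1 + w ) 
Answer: a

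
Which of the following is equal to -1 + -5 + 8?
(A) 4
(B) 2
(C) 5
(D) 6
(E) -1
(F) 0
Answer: B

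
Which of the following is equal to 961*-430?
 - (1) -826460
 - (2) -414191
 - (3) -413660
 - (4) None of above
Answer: 4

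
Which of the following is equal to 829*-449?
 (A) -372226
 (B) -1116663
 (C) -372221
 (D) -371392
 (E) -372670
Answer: C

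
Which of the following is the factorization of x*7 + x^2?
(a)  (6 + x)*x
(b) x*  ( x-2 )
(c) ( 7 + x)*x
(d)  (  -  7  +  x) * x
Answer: c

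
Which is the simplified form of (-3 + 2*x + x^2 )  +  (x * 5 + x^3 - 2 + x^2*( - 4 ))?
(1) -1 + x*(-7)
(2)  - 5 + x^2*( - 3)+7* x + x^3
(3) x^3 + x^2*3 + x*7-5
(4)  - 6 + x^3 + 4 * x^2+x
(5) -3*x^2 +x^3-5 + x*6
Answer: 2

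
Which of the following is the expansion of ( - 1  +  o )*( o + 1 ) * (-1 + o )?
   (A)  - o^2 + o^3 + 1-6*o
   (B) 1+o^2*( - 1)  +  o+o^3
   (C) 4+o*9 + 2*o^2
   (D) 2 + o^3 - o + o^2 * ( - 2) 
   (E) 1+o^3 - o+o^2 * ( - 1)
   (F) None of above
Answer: E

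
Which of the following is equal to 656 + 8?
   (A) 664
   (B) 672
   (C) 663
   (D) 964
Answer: A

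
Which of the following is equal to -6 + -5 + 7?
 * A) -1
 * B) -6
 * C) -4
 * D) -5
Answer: C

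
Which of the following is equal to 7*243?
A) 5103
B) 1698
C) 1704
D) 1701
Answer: D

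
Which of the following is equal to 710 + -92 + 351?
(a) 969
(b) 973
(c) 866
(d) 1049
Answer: a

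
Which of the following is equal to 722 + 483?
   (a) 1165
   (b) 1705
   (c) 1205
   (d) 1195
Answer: c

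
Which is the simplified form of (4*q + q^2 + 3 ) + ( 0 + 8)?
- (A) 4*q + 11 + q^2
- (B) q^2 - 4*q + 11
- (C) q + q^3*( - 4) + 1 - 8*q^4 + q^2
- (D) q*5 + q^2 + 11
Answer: A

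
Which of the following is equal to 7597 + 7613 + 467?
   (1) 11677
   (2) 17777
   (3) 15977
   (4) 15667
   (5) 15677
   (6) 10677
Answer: 5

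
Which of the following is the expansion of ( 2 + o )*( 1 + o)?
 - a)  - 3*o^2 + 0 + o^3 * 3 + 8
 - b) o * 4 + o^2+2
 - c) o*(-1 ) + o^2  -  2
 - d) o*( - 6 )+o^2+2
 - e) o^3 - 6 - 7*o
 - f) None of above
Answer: f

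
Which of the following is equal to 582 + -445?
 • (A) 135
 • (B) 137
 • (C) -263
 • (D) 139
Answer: B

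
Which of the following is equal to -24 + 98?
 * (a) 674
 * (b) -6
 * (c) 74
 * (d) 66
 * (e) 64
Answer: c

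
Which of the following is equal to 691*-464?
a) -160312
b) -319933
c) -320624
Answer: c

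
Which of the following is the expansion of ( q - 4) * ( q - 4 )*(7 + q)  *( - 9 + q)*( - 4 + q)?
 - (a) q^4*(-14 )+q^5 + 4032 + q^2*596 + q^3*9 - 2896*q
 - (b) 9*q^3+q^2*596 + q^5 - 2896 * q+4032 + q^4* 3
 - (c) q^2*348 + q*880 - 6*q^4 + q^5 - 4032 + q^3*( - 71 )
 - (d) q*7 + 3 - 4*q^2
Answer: a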